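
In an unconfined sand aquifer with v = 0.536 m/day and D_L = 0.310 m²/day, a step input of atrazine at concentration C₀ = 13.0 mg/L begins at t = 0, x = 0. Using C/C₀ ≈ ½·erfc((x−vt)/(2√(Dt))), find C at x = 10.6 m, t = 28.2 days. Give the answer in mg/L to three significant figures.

For a continuous step input, C/C₀ ≈ ½·erfc((x−vt)/(2√(Dt))).
vt = 0.536 × 28.2 = 15.1152 m and 2√(Dt) = 2√(0.310 × 28.2) = 5.913 m.
Argument (x−vt)/(2√(Dt)) = (10.6 − 15.1152)/5.913 = -0.7636; ½·erfc(-0.7636) = 0.8599.
C = 13.0 × 0.8599 = 11.2 mg/L.

11.2 mg/L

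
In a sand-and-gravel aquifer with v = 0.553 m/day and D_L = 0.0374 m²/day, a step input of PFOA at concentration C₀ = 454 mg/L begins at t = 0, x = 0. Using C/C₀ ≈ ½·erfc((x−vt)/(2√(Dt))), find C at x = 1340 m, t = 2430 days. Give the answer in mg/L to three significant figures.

277 mg/L

For a continuous step input, C/C₀ ≈ ½·erfc((x−vt)/(2√(Dt))).
vt = 0.553 × 2430 = 1343.79 m and 2√(Dt) = 2√(0.0374 × 2430) = 19.07 m.
Argument (x−vt)/(2√(Dt)) = (1340 − 1343.79)/19.07 = -0.1987; ½·erfc(-0.1987) = 0.6106.
C = 454 × 0.6106 = 277 mg/L.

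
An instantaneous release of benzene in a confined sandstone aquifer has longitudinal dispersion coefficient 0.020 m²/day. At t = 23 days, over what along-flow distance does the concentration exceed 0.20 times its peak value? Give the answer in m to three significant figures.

The plume is Gaussian with σ = √(2Dt) = √(2 × 0.020 × 23) = 0.9592 m.
C/C_peak = exp(−Δx²/(2σ²)) = 0.20 ⇒ Δx = σ·√(−2 ln 0.20) = 0.9592 × 1.794 = 1.721 m.
Width = 2Δx = 3.44 m.

3.44 m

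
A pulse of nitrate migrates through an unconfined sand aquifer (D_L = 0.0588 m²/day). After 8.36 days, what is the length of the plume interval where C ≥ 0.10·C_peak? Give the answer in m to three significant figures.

The plume is Gaussian with σ = √(2Dt) = √(2 × 0.0588 × 8.36) = 0.9915 m.
C/C_peak = exp(−Δx²/(2σ²)) = 0.10 ⇒ Δx = σ·√(−2 ln 0.10) = 0.9915 × 2.146 = 2.128 m.
Width = 2Δx = 4.26 m.

4.26 m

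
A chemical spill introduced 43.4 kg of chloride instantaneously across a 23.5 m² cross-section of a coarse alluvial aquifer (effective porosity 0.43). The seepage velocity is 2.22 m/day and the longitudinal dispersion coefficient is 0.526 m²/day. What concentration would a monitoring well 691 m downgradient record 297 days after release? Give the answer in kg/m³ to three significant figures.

For an instantaneous plane source, C(x,t) = M/(n_e·A·√(4πDt)) · exp(−(x−vt)²/(4Dt)), with n_e·A the pore (flow) area.
Plume center vt = 2.22 × 297 = 659.34 m, so the well at 691 m is 31.66 m downgradient of the peak.
√(4πDt) = 44.31 m, giving peak height M/(n_e·A·√(4πDt)) = 43.4/(0.43 × 23.5 × 44.31) = 0.09693 kg/m³.
(x−vt)²/(4Dt) = (31.66)²/(4 × 0.526 × 297) = 1.604; exp(−1.604) = 0.2011.
C = 0.09693 × 0.2011 = 0.0195 kg/m³.

0.0195 kg/m³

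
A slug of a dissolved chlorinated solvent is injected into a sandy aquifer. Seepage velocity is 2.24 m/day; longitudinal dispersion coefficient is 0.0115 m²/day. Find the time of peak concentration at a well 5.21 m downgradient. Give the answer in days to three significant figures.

For the 1D instantaneous-source solution, setting ∂C/∂t = 0 at fixed x gives v²t² + 2Dt − x² = 0, so t = (√(D² + v²x²) − D)/v².
√(D² + v²x²) = √(0.0115² + 2.24² × 5.21²) = 11.67; v² = 5.0176.
t = (11.67 − 0.0115)/5.0176 = 2.32 days (vs. the pure-advection estimate x/v = 2.33 d).

2.32 days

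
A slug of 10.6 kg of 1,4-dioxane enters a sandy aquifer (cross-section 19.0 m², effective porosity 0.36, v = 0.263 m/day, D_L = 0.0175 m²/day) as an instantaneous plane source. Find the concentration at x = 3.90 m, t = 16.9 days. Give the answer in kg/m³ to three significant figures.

For an instantaneous plane source, C(x,t) = M/(n_e·A·√(4πDt)) · exp(−(x−vt)²/(4Dt)), with n_e·A the pore (flow) area.
Plume center vt = 0.263 × 16.9 = 4.4447 m, so the well at 3.90 m is 0.5447 m upgradient of the peak.
√(4πDt) = 1.928 m, giving peak height M/(n_e·A·√(4πDt)) = 10.6/(0.36 × 19.0 × 1.928) = 0.8038 kg/m³.
(x−vt)²/(4Dt) = (-0.5447)²/(4 × 0.0175 × 16.9) = 0.2508; exp(−0.2508) = 0.7782.
C = 0.8038 × 0.7782 = 0.626 kg/m³.

0.626 kg/m³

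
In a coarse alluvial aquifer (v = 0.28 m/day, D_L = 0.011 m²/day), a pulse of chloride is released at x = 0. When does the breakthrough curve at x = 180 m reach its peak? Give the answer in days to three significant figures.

For the 1D instantaneous-source solution, setting ∂C/∂t = 0 at fixed x gives v²t² + 2Dt − x² = 0, so t = (√(D² + v²x²) − D)/v².
√(D² + v²x²) = √(0.011² + 0.28² × 180²) = 50.40; v² = 0.0784.
t = (50.40 − 0.011)/0.0784 = 643 days (vs. the pure-advection estimate x/v = 643 d).

643 days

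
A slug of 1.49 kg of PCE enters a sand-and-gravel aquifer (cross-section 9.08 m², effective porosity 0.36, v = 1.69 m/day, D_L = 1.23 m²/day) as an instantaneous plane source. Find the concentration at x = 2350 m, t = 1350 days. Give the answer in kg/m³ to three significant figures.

0.00156 kg/m³

For an instantaneous plane source, C(x,t) = M/(n_e·A·√(4πDt)) · exp(−(x−vt)²/(4Dt)), with n_e·A the pore (flow) area.
Plume center vt = 1.69 × 1350 = 2281.5 m, so the well at 2350 m is 68.5 m downgradient of the peak.
√(4πDt) = 144.5 m, giving peak height M/(n_e·A·√(4πDt)) = 1.49/(0.36 × 9.08 × 144.5) = 0.003154 kg/m³.
(x−vt)²/(4Dt) = (68.5)²/(4 × 1.23 × 1350) = 0.7065; exp(−0.7065) = 0.4934.
C = 0.003154 × 0.4934 = 0.00156 kg/m³.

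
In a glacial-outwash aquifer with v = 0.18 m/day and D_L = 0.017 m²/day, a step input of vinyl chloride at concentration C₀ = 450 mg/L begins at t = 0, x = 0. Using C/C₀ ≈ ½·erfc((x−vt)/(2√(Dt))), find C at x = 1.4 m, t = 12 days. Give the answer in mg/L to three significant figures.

For a continuous step input, C/C₀ ≈ ½·erfc((x−vt)/(2√(Dt))).
vt = 0.18 × 12 = 2.16 m and 2√(Dt) = 2√(0.017 × 12) = 0.9033 m.
Argument (x−vt)/(2√(Dt)) = (1.4 − 2.16)/0.9033 = -0.8414; ½·erfc(-0.8414) = 0.8830.
C = 450 × 0.8830 = 397 mg/L.

397 mg/L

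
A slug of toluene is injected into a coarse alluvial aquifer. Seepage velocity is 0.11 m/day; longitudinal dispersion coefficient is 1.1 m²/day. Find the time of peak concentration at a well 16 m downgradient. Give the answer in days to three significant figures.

80.6 days

For the 1D instantaneous-source solution, setting ∂C/∂t = 0 at fixed x gives v²t² + 2Dt − x² = 0, so t = (√(D² + v²x²) − D)/v².
√(D² + v²x²) = √(1.1² + 0.11² × 16²) = 2.075; v² = 0.0121.
t = (2.075 − 1.1)/0.0121 = 80.6 days (vs. the pure-advection estimate x/v = 145 d).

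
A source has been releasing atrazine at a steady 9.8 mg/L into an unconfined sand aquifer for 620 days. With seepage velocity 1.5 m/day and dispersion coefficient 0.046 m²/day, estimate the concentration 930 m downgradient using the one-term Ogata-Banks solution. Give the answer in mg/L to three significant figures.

For a continuous step input, C/C₀ ≈ ½·erfc((x−vt)/(2√(Dt))).
vt = 1.5 × 620 = 930 m and 2√(Dt) = 2√(0.046 × 620) = 10.68 m.
Argument (x−vt)/(2√(Dt)) = (930 − 930)/10.68 = 0; ½·erfc(0) = 0.5000.
C = 9.8 × 0.5000 = 4.90 mg/L.

4.90 mg/L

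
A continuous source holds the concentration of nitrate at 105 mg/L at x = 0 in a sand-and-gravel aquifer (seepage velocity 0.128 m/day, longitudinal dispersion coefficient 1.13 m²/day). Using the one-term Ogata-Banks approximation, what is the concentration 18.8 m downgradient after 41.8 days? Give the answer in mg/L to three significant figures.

8.74 mg/L

For a continuous step input, C/C₀ ≈ ½·erfc((x−vt)/(2√(Dt))).
vt = 0.128 × 41.8 = 5.3504 m and 2√(Dt) = 2√(1.13 × 41.8) = 13.75 m.
Argument (x−vt)/(2√(Dt)) = (18.8 − 5.3504)/13.75 = 0.9782; ½·erfc(0.9782) = 0.08327.
C = 105 × 0.08327 = 8.74 mg/L.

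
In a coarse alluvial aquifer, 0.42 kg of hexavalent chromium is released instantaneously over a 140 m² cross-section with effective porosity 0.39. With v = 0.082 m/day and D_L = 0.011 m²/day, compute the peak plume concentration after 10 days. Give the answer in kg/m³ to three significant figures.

The peak of an instantaneous 1D plume sits at x = vt; there the Gaussian factor is 1 and C_max = M/(n_e·A·√(4πDt)), where n_e·A is the pore area the mass is dissolved in.
√(4πDt) = √(4π × 0.011 × 10) = 1.176 m, so C_max = 0.42/(0.39 × 140 × 1.176) = 0.00654 kg/m³.

0.00654 kg/m³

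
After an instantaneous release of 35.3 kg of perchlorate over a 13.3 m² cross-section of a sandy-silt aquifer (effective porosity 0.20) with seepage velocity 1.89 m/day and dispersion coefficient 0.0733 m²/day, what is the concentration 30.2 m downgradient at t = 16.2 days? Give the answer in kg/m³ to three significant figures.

For an instantaneous plane source, C(x,t) = M/(n_e·A·√(4πDt)) · exp(−(x−vt)²/(4Dt)), with n_e·A the pore (flow) area.
Plume center vt = 1.89 × 16.2 = 30.618 m, so the well at 30.2 m is 0.418 m upgradient of the peak.
√(4πDt) = 3.863 m, giving peak height M/(n_e·A·√(4πDt)) = 35.3/(0.20 × 13.3 × 3.863) = 3.435 kg/m³.
(x−vt)²/(4Dt) = (-0.418)²/(4 × 0.0733 × 16.2) = 0.03679; exp(−0.03679) = 0.9639.
C = 3.435 × 0.9639 = 3.31 kg/m³.

3.31 kg/m³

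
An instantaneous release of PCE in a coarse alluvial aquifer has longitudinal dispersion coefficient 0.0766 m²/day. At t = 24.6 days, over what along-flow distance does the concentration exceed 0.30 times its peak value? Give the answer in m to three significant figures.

The plume is Gaussian with σ = √(2Dt) = √(2 × 0.0766 × 24.6) = 1.941 m.
C/C_peak = exp(−Δx²/(2σ²)) = 0.30 ⇒ Δx = σ·√(−2 ln 0.30) = 1.941 × 1.552 = 3.012 m.
Width = 2Δx = 6.02 m.

6.02 m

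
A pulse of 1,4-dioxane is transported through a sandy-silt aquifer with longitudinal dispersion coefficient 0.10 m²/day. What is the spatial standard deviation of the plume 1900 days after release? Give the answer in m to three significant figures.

19.5 m

Dispersive spreading gives a Gaussian with σ² = 2Dt; advection only shifts the center.
σ = √(2 × 0.10 × 1900) = 19.5 m.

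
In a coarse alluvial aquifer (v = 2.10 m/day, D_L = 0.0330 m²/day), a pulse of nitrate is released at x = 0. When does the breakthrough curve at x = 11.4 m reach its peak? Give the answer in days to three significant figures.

5.42 days

For the 1D instantaneous-source solution, setting ∂C/∂t = 0 at fixed x gives v²t² + 2Dt − x² = 0, so t = (√(D² + v²x²) − D)/v².
√(D² + v²x²) = √(0.0330² + 2.10² × 11.4²) = 23.94; v² = 4.41.
t = (23.94 − 0.0330)/4.41 = 5.42 days (vs. the pure-advection estimate x/v = 5.43 d).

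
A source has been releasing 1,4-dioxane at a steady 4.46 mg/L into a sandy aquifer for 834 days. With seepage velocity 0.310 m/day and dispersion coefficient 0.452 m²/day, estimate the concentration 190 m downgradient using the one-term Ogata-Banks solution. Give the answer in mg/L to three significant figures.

4.43 mg/L

For a continuous step input, C/C₀ ≈ ½·erfc((x−vt)/(2√(Dt))).
vt = 0.310 × 834 = 258.54 m and 2√(Dt) = 2√(0.452 × 834) = 38.83 m.
Argument (x−vt)/(2√(Dt)) = (190 − 258.54)/38.83 = -1.765; ½·erfc(-1.765) = 0.9937.
C = 4.46 × 0.9937 = 4.43 mg/L.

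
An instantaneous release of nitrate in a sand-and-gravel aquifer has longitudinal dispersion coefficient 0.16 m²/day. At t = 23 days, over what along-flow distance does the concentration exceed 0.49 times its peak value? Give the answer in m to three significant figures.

6.48 m

The plume is Gaussian with σ = √(2Dt) = √(2 × 0.16 × 23) = 2.713 m.
C/C_peak = exp(−Δx²/(2σ²)) = 0.49 ⇒ Δx = σ·√(−2 ln 0.49) = 2.713 × 1.194 = 3.239 m.
Width = 2Δx = 6.48 m.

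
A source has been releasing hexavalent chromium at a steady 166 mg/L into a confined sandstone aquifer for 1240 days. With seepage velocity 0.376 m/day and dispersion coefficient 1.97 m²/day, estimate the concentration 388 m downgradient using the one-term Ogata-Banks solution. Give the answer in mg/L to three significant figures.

144 mg/L

For a continuous step input, C/C₀ ≈ ½·erfc((x−vt)/(2√(Dt))).
vt = 0.376 × 1240 = 466.24 m and 2√(Dt) = 2√(1.97 × 1240) = 98.85 m.
Argument (x−vt)/(2√(Dt)) = (388 − 466.24)/98.85 = -0.7915; ½·erfc(-0.7915) = 0.8685.
C = 166 × 0.8685 = 144 mg/L.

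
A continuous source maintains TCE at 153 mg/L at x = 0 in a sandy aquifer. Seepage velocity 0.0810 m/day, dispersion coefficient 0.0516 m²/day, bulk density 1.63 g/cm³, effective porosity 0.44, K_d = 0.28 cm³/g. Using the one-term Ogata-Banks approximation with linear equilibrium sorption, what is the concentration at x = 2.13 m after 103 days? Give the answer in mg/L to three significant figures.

123 mg/L

Retardation factor R = 1 + ρ_b·K_d/n = 1 + 1.63 × 0.28/0.44 = 2.037.
Sorption retards both mechanisms: v_R = v/R = 0.03976 m/day, D_R = D/R = 0.02533 m²/day.
v_R·t = 0.03976 × 103 = 4.09528 m; 2√(D_R t) = 3.230 m; argument = (2.13 − 4.09528)/3.230 = -0.6084.
C = C₀ × ½·erfc(-0.6084) = 153 × 0.8052 = 123 mg/L.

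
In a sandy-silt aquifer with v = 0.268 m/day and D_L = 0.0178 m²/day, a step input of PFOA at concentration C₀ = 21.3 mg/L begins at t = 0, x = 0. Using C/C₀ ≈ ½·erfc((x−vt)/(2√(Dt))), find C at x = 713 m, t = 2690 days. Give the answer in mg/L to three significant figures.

For a continuous step input, C/C₀ ≈ ½·erfc((x−vt)/(2√(Dt))).
vt = 0.268 × 2690 = 720.92 m and 2√(Dt) = 2√(0.0178 × 2690) = 13.84 m.
Argument (x−vt)/(2√(Dt)) = (713 − 720.92)/13.84 = -0.5723; ½·erfc(-0.5723) = 0.7908.
C = 21.3 × 0.7908 = 16.8 mg/L.

16.8 mg/L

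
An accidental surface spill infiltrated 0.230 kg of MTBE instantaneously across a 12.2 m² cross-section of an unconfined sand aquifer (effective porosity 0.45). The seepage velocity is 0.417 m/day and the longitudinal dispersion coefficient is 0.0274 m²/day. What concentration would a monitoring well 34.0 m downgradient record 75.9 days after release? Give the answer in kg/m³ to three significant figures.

For an instantaneous plane source, C(x,t) = M/(n_e·A·√(4πDt)) · exp(−(x−vt)²/(4Dt)), with n_e·A the pore (flow) area.
Plume center vt = 0.417 × 75.9 = 31.6503 m, so the well at 34.0 m is 2.3497 m downgradient of the peak.
√(4πDt) = 5.112 m, giving peak height M/(n_e·A·√(4πDt)) = 0.230/(0.45 × 12.2 × 5.112) = 0.008195 kg/m³.
(x−vt)²/(4Dt) = (2.3497)²/(4 × 0.0274 × 75.9) = 0.6637; exp(−0.6637) = 0.5149.
C = 0.008195 × 0.5149 = 0.00422 kg/m³.

0.00422 kg/m³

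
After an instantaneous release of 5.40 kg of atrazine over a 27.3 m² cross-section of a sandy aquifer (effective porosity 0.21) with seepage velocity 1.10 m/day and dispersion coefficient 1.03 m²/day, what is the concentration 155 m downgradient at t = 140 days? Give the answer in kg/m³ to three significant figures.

For an instantaneous plane source, C(x,t) = M/(n_e·A·√(4πDt)) · exp(−(x−vt)²/(4Dt)), with n_e·A the pore (flow) area.
Plume center vt = 1.10 × 140 = 154 m, so the well at 155 m is 1 m downgradient of the peak.
√(4πDt) = 42.57 m, giving peak height M/(n_e·A·√(4πDt)) = 5.40/(0.21 × 27.3 × 42.57) = 0.02213 kg/m³.
(x−vt)²/(4Dt) = (1)²/(4 × 1.03 × 140) = 0.001734; exp(−0.001734) = 0.9983.
C = 0.02213 × 0.9983 = 0.0221 kg/m³.

0.0221 kg/m³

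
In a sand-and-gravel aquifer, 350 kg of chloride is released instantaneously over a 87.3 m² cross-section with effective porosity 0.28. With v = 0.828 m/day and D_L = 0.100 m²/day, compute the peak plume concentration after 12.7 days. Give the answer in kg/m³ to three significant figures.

The peak of an instantaneous 1D plume sits at x = vt; there the Gaussian factor is 1 and C_max = M/(n_e·A·√(4πDt)), where n_e·A is the pore area the mass is dissolved in.
√(4πDt) = √(4π × 0.100 × 12.7) = 3.995 m, so C_max = 350/(0.28 × 87.3 × 3.995) = 3.58 kg/m³.

3.58 kg/m³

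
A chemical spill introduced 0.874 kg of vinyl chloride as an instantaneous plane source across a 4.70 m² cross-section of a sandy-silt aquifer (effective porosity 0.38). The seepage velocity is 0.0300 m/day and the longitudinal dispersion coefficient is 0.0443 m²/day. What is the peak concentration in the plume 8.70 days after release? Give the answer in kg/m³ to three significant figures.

The peak of an instantaneous 1D plume sits at x = vt; there the Gaussian factor is 1 and C_max = M/(n_e·A·√(4πDt)), where n_e·A is the pore area the mass is dissolved in.
√(4πDt) = √(4π × 0.0443 × 8.70) = 2.201 m, so C_max = 0.874/(0.38 × 4.70 × 2.201) = 0.222 kg/m³.

0.222 kg/m³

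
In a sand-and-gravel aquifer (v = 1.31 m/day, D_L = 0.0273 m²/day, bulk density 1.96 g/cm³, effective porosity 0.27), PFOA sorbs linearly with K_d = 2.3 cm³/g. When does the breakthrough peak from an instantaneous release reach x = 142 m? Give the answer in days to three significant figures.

1920 days

Retardation factor R = 1 + ρ_b·K_d/n = 1 + 1.96 × 2.3/0.27 = 17.70.
Sorption retards both mechanisms: v_R = v/R = 0.07401 m/day, D_R = D/R = 0.001542 m²/day.
Peak time from v_R²t² + 2D_R t − x² = 0: t = (√(D_R² + v_R²x²) − D_R)/v_R².
√(D_R² + v_R²x²) = √(0.001542² + 0.07401² × 142²) = 10.51; v_R² = 0.005477.
t = (10.51 − 0.001542)/0.005477 = 1920 days.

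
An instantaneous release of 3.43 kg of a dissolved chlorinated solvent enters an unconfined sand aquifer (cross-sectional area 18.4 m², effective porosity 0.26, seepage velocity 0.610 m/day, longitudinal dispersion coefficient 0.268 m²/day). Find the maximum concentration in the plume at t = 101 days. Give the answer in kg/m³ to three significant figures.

The peak of an instantaneous 1D plume sits at x = vt; there the Gaussian factor is 1 and C_max = M/(n_e·A·√(4πDt)), where n_e·A is the pore area the mass is dissolved in.
√(4πDt) = √(4π × 0.268 × 101) = 18.44 m, so C_max = 3.43/(0.26 × 18.4 × 18.44) = 0.0389 kg/m³.

0.0389 kg/m³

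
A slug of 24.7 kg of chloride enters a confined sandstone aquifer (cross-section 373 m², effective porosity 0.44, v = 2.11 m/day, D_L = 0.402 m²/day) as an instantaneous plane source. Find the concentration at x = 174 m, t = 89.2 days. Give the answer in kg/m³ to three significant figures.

0.00173 kg/m³

For an instantaneous plane source, C(x,t) = M/(n_e·A·√(4πDt)) · exp(−(x−vt)²/(4Dt)), with n_e·A the pore (flow) area.
Plume center vt = 2.11 × 89.2 = 188.212 m, so the well at 174 m is 14.212 m upgradient of the peak.
√(4πDt) = 21.23 m, giving peak height M/(n_e·A·√(4πDt)) = 24.7/(0.44 × 373 × 21.23) = 0.007089 kg/m³.
(x−vt)²/(4Dt) = (-14.212)²/(4 × 0.402 × 89.2) = 1.408; exp(−1.408) = 0.2446.
C = 0.007089 × 0.2446 = 0.00173 kg/m³.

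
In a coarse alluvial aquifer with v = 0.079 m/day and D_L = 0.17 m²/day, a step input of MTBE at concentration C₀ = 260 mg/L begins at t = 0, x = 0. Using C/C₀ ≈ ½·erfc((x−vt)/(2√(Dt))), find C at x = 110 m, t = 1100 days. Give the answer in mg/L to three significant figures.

30.2 mg/L

For a continuous step input, C/C₀ ≈ ½·erfc((x−vt)/(2√(Dt))).
vt = 0.079 × 1100 = 86.9 m and 2√(Dt) = 2√(0.17 × 1100) = 27.35 m.
Argument (x−vt)/(2√(Dt)) = (110 − 86.9)/27.35 = 0.8446; ½·erfc(0.8446) = 0.1162.
C = 260 × 0.1162 = 30.2 mg/L.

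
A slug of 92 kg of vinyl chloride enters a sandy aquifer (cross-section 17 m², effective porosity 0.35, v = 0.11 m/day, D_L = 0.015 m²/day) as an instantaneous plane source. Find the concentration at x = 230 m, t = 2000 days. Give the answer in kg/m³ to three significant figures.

0.346 kg/m³

For an instantaneous plane source, C(x,t) = M/(n_e·A·√(4πDt)) · exp(−(x−vt)²/(4Dt)), with n_e·A the pore (flow) area.
Plume center vt = 0.11 × 2000 = 220 m, so the well at 230 m is 10 m downgradient of the peak.
√(4πDt) = 19.42 m, giving peak height M/(n_e·A·√(4πDt)) = 92/(0.35 × 17 × 19.42) = 0.7962 kg/m³.
(x−vt)²/(4Dt) = (10)²/(4 × 0.015 × 2000) = 0.8333; exp(−0.8333) = 0.4346.
C = 0.7962 × 0.4346 = 0.346 kg/m³.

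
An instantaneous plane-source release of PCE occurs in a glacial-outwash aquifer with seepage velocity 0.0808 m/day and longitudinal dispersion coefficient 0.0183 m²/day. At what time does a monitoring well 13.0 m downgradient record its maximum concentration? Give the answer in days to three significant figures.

For the 1D instantaneous-source solution, setting ∂C/∂t = 0 at fixed x gives v²t² + 2Dt − x² = 0, so t = (√(D² + v²x²) − D)/v².
√(D² + v²x²) = √(0.0183² + 0.0808² × 13.0²) = 1.051; v² = 0.00652864.
t = (1.051 − 0.0183)/0.00652864 = 158 days (vs. the pure-advection estimate x/v = 161 d).

158 days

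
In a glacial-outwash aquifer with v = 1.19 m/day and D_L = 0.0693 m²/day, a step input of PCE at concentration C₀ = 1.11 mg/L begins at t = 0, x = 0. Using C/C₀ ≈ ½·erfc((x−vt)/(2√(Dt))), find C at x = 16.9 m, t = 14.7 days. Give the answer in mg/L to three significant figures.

0.734 mg/L

For a continuous step input, C/C₀ ≈ ½·erfc((x−vt)/(2√(Dt))).
vt = 1.19 × 14.7 = 17.493 m and 2√(Dt) = 2√(0.0693 × 14.7) = 2.019 m.
Argument (x−vt)/(2√(Dt)) = (16.9 − 17.493)/2.019 = -0.2937; ½·erfc(-0.2937) = 0.6611.
C = 1.11 × 0.6611 = 0.734 mg/L.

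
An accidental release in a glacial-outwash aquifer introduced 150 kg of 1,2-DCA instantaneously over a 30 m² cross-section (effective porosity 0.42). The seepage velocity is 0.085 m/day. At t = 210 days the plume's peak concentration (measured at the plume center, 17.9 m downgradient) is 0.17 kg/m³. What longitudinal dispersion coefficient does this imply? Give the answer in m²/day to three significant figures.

1.86 m²/day

At the plume center C_max = M/(n_e·A·√(4πDt)), so D = M²/(4πt·(n_e·A·C_max)²).
n_e·A·C_max = 0.42 × 30 × 0.17 = 2.142 kg/m.
D = 150²/(4π × 210 × 2.142²) = 1.86 m²/day.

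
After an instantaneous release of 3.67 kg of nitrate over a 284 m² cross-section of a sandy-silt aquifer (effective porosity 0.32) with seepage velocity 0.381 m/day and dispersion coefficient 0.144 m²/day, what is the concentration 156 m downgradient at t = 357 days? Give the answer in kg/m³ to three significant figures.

For an instantaneous plane source, C(x,t) = M/(n_e·A·√(4πDt)) · exp(−(x−vt)²/(4Dt)), with n_e·A the pore (flow) area.
Plume center vt = 0.381 × 357 = 136.017 m, so the well at 156 m is 19.983 m downgradient of the peak.
√(4πDt) = 25.42 m, giving peak height M/(n_e·A·√(4πDt)) = 3.67/(0.32 × 284 × 25.42) = 0.001589 kg/m³.
(x−vt)²/(4Dt) = (19.983)²/(4 × 0.144 × 357) = 1.942; exp(−1.942) = 0.1434.
C = 0.001589 × 0.1434 = 0.000228 kg/m³.

0.000228 kg/m³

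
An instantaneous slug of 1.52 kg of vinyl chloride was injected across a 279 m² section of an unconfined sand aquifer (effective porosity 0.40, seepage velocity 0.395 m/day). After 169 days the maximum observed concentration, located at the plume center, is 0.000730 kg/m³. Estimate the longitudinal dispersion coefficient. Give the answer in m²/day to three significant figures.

At the plume center C_max = M/(n_e·A·√(4πDt)), so D = M²/(4πt·(n_e·A·C_max)²).
n_e·A·C_max = 0.40 × 279 × 0.000730 = 0.08147 kg/m.
D = 1.52²/(4π × 169 × 0.08147²) = 0.164 m²/day.

0.164 m²/day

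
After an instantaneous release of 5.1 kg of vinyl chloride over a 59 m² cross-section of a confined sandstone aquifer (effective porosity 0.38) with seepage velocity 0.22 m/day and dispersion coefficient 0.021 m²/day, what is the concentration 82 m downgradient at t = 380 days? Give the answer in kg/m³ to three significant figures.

0.0210 kg/m³

For an instantaneous plane source, C(x,t) = M/(n_e·A·√(4πDt)) · exp(−(x−vt)²/(4Dt)), with n_e·A the pore (flow) area.
Plume center vt = 0.22 × 380 = 83.6 m, so the well at 82 m is 1.6 m upgradient of the peak.
√(4πDt) = 10.01 m, giving peak height M/(n_e·A·√(4πDt)) = 5.1/(0.38 × 59 × 10.01) = 0.02272 kg/m³.
(x−vt)²/(4Dt) = (-1.6)²/(4 × 0.021 × 380) = 0.08020; exp(−0.08020) = 0.9229.
C = 0.02272 × 0.9229 = 0.0210 kg/m³.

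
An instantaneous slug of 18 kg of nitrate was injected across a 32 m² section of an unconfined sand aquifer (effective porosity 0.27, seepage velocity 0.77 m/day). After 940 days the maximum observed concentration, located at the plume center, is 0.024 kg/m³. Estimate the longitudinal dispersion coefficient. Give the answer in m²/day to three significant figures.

0.638 m²/day

At the plume center C_max = M/(n_e·A·√(4πDt)), so D = M²/(4πt·(n_e·A·C_max)²).
n_e·A·C_max = 0.27 × 32 × 0.024 = 0.2074 kg/m.
D = 18²/(4π × 940 × 0.2074²) = 0.638 m²/day.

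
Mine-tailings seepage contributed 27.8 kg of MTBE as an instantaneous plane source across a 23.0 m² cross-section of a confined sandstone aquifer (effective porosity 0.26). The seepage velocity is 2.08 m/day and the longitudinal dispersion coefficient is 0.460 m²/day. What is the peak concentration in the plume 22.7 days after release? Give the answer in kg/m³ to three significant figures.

0.406 kg/m³

The peak of an instantaneous 1D plume sits at x = vt; there the Gaussian factor is 1 and C_max = M/(n_e·A·√(4πDt)), where n_e·A is the pore area the mass is dissolved in.
√(4πDt) = √(4π × 0.460 × 22.7) = 11.46 m, so C_max = 27.8/(0.26 × 23.0 × 11.46) = 0.406 kg/m³.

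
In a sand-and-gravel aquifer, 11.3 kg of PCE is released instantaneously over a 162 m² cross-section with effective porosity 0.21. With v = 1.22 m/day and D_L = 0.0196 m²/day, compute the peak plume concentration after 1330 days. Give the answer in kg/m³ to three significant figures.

The peak of an instantaneous 1D plume sits at x = vt; there the Gaussian factor is 1 and C_max = M/(n_e·A·√(4πDt)), where n_e·A is the pore area the mass is dissolved in.
√(4πDt) = √(4π × 0.0196 × 1330) = 18.10 m, so C_max = 11.3/(0.21 × 162 × 18.10) = 0.0184 kg/m³.

0.0184 kg/m³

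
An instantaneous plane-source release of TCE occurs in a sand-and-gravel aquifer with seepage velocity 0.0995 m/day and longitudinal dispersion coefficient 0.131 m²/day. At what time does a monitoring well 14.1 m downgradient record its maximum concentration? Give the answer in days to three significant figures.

129 days

For the 1D instantaneous-source solution, setting ∂C/∂t = 0 at fixed x gives v²t² + 2Dt − x² = 0, so t = (√(D² + v²x²) − D)/v².
√(D² + v²x²) = √(0.131² + 0.0995² × 14.1²) = 1.409; v² = 0.00990025.
t = (1.409 − 0.131)/0.00990025 = 129 days (vs. the pure-advection estimate x/v = 142 d).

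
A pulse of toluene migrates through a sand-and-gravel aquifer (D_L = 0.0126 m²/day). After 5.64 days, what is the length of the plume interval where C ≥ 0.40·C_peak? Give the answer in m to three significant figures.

1.02 m

The plume is Gaussian with σ = √(2Dt) = √(2 × 0.0126 × 5.64) = 0.3770 m.
C/C_peak = exp(−Δx²/(2σ²)) = 0.40 ⇒ Δx = σ·√(−2 ln 0.40) = 0.3770 × 1.354 = 0.5105 m.
Width = 2Δx = 1.02 m.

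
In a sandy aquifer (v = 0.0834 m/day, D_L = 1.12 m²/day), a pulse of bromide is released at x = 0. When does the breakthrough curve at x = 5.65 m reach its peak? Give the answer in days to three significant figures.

For the 1D instantaneous-source solution, setting ∂C/∂t = 0 at fixed x gives v²t² + 2Dt − x² = 0, so t = (√(D² + v²x²) − D)/v².
√(D² + v²x²) = √(1.12² + 0.0834² × 5.65²) = 1.215; v² = 0.00695556.
t = (1.215 − 1.12)/0.00695556 = 13.7 days (vs. the pure-advection estimate x/v = 67.7 d).

13.7 days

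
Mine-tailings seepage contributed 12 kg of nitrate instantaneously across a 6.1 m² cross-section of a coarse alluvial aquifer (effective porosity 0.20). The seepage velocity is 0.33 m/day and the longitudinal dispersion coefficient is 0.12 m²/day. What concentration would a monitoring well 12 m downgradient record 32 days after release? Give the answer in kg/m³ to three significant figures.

For an instantaneous plane source, C(x,t) = M/(n_e·A·√(4πDt)) · exp(−(x−vt)²/(4Dt)), with n_e·A the pore (flow) area.
Plume center vt = 0.33 × 32 = 10.56 m, so the well at 12 m is 1.44 m downgradient of the peak.
√(4πDt) = 6.947 m, giving peak height M/(n_e·A·√(4πDt)) = 12/(0.20 × 6.1 × 6.947) = 1.416 kg/m³.
(x−vt)²/(4Dt) = (1.44)²/(4 × 0.12 × 32) = 0.1350; exp(−0.1350) = 0.8737.
C = 1.416 × 0.8737 = 1.24 kg/m³.

1.24 kg/m³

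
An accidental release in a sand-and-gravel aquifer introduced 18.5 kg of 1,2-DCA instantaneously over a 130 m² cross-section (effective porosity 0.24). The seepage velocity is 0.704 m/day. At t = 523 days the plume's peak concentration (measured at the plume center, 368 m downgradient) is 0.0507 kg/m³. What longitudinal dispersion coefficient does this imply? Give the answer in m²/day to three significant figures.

0.0208 m²/day

At the plume center C_max = M/(n_e·A·√(4πDt)), so D = M²/(4πt·(n_e·A·C_max)²).
n_e·A·C_max = 0.24 × 130 × 0.0507 = 1.582 kg/m.
D = 18.5²/(4π × 523 × 1.582²) = 0.0208 m²/day.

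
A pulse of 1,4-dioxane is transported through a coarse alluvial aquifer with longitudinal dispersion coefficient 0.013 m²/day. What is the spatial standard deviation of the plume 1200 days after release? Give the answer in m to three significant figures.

Dispersive spreading gives a Gaussian with σ² = 2Dt; advection only shifts the center.
σ = √(2 × 0.013 × 1200) = 5.59 m.

5.59 m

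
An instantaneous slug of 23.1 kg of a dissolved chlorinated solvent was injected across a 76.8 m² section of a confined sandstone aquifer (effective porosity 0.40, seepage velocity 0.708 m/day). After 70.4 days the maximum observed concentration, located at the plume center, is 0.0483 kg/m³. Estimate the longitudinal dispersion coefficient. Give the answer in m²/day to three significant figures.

At the plume center C_max = M/(n_e·A·√(4πDt)), so D = M²/(4πt·(n_e·A·C_max)²).
n_e·A·C_max = 0.40 × 76.8 × 0.0483 = 1.484 kg/m.
D = 23.1²/(4π × 70.4 × 1.484²) = 0.274 m²/day.

0.274 m²/day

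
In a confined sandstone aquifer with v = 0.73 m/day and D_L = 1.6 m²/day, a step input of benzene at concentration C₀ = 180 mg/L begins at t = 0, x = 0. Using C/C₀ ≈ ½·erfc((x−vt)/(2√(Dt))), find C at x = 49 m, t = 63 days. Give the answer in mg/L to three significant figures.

74.9 mg/L

For a continuous step input, C/C₀ ≈ ½·erfc((x−vt)/(2√(Dt))).
vt = 0.73 × 63 = 45.99 m and 2√(Dt) = 2√(1.6 × 63) = 20.08 m.
Argument (x−vt)/(2√(Dt)) = (49 − 45.99)/20.08 = 0.1499; ½·erfc(0.1499) = 0.4161.
C = 180 × 0.4161 = 74.9 mg/L.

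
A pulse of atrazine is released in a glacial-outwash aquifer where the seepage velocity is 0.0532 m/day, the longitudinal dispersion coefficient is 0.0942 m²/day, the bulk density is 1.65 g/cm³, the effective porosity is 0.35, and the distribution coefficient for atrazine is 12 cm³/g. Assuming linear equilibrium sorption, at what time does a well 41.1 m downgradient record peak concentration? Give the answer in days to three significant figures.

42600 days

Retardation factor R = 1 + ρ_b·K_d/n = 1 + 1.65 × 12/0.35 = 57.57.
Sorption retards both mechanisms: v_R = v/R = 0.0009241 m/day, D_R = D/R = 0.001636 m²/day.
Peak time from v_R²t² + 2D_R t − x² = 0: t = (√(D_R² + v_R²x²) − D_R)/v_R².
√(D_R² + v_R²x²) = √(0.001636² + 0.0009241² × 41.1²) = 0.03802; v_R² = 8.540e-07.
t = (0.03802 − 0.001636)/8.540e-07 = 42600 days.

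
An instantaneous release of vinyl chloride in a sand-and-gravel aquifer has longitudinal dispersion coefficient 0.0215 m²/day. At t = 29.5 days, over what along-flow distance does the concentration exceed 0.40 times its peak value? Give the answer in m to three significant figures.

The plume is Gaussian with σ = √(2Dt) = √(2 × 0.0215 × 29.5) = 1.126 m.
C/C_peak = exp(−Δx²/(2σ²)) = 0.40 ⇒ Δx = σ·√(−2 ln 0.40) = 1.126 × 1.354 = 1.525 m.
Width = 2Δx = 3.05 m.

3.05 m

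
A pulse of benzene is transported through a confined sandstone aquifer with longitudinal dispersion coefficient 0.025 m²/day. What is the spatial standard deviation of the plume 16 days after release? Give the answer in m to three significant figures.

Dispersive spreading gives a Gaussian with σ² = 2Dt; advection only shifts the center.
σ = √(2 × 0.025 × 16) = 0.894 m.

0.894 m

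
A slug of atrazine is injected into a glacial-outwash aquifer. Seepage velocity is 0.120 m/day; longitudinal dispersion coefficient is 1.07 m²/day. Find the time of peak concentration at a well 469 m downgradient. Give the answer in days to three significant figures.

For the 1D instantaneous-source solution, setting ∂C/∂t = 0 at fixed x gives v²t² + 2Dt − x² = 0, so t = (√(D² + v²x²) − D)/v².
√(D² + v²x²) = √(1.07² + 0.120² × 469²) = 56.29; v² = 0.0144.
t = (56.29 − 1.07)/0.0144 = 3830 days (vs. the pure-advection estimate x/v = 3910 d).

3830 days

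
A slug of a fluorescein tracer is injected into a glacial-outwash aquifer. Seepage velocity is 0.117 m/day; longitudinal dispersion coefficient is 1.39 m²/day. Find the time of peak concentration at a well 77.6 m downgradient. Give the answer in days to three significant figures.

569 days

For the 1D instantaneous-source solution, setting ∂C/∂t = 0 at fixed x gives v²t² + 2Dt − x² = 0, so t = (√(D² + v²x²) − D)/v².
√(D² + v²x²) = √(1.39² + 0.117² × 77.6²) = 9.185; v² = 0.013689.
t = (9.185 − 1.39)/0.013689 = 569 days (vs. the pure-advection estimate x/v = 663 d).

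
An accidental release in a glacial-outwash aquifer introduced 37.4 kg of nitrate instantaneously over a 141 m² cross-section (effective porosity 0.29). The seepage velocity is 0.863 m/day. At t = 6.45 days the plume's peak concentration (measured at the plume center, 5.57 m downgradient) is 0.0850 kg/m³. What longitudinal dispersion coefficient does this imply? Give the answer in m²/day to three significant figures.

1.43 m²/day

At the plume center C_max = M/(n_e·A·√(4πDt)), so D = M²/(4πt·(n_e·A·C_max)²).
n_e·A·C_max = 0.29 × 141 × 0.0850 = 3.476 kg/m.
D = 37.4²/(4π × 6.45 × 3.476²) = 1.43 m²/day.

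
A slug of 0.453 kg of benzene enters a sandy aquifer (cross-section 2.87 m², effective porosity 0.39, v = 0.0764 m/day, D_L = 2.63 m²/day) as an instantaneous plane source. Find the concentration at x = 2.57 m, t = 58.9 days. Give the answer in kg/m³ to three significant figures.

For an instantaneous plane source, C(x,t) = M/(n_e·A·√(4πDt)) · exp(−(x−vt)²/(4Dt)), with n_e·A the pore (flow) area.
Plume center vt = 0.0764 × 58.9 = 4.49996 m, so the well at 2.57 m is 1.92996 m upgradient of the peak.
√(4πDt) = 44.12 m, giving peak height M/(n_e·A·√(4πDt)) = 0.453/(0.39 × 2.87 × 44.12) = 0.009173 kg/m³.
(x−vt)²/(4Dt) = (-1.92996)²/(4 × 2.63 × 58.9) = 0.006011; exp(−0.006011) = 0.9940.
C = 0.009173 × 0.9940 = 0.00912 kg/m³.

0.00912 kg/m³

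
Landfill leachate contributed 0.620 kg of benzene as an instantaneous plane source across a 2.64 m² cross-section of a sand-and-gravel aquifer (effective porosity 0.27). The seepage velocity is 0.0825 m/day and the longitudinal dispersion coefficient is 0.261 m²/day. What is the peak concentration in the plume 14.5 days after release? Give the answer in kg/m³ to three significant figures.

0.126 kg/m³

The peak of an instantaneous 1D plume sits at x = vt; there the Gaussian factor is 1 and C_max = M/(n_e·A·√(4πDt)), where n_e·A is the pore area the mass is dissolved in.
√(4πDt) = √(4π × 0.261 × 14.5) = 6.896 m, so C_max = 0.620/(0.27 × 2.64 × 6.896) = 0.126 kg/m³.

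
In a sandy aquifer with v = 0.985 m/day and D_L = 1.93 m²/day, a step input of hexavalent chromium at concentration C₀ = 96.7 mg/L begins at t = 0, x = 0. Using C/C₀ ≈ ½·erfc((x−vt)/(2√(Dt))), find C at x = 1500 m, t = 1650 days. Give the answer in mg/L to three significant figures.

For a continuous step input, C/C₀ ≈ ½·erfc((x−vt)/(2√(Dt))).
vt = 0.985 × 1650 = 1625.25 m and 2√(Dt) = 2√(1.93 × 1650) = 112.9 m.
Argument (x−vt)/(2√(Dt)) = (1500 − 1625.25)/112.9 = -1.109; ½·erfc(-1.109) = 0.9416.
C = 96.7 × 0.9416 = 91.1 mg/L.

91.1 mg/L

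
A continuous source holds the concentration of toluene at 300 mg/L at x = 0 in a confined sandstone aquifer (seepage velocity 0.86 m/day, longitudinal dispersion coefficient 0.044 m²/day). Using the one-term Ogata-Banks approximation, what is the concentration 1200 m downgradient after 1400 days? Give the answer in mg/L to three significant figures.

192 mg/L

For a continuous step input, C/C₀ ≈ ½·erfc((x−vt)/(2√(Dt))).
vt = 0.86 × 1400 = 1204 m and 2√(Dt) = 2√(0.044 × 1400) = 15.70 m.
Argument (x−vt)/(2√(Dt)) = (1200 − 1204)/15.70 = -0.2548; ½·erfc(-0.2548) = 0.6407.
C = 300 × 0.6407 = 192 mg/L.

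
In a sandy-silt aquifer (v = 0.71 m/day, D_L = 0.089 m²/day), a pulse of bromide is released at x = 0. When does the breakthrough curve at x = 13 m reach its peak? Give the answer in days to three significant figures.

For the 1D instantaneous-source solution, setting ∂C/∂t = 0 at fixed x gives v²t² + 2Dt − x² = 0, so t = (√(D² + v²x²) − D)/v².
√(D² + v²x²) = √(0.089² + 0.71² × 13²) = 9.230; v² = 0.5041.
t = (9.230 − 0.089)/0.5041 = 18.1 days (vs. the pure-advection estimate x/v = 18.3 d).

18.1 days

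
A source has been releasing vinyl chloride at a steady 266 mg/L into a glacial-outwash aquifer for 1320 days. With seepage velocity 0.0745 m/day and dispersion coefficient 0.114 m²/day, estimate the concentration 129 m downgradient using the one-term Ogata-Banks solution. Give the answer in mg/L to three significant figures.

10.3 mg/L

For a continuous step input, C/C₀ ≈ ½·erfc((x−vt)/(2√(Dt))).
vt = 0.0745 × 1320 = 98.34 m and 2√(Dt) = 2√(0.114 × 1320) = 24.53 m.
Argument (x−vt)/(2√(Dt)) = (129 − 98.34)/24.53 = 1.250; ½·erfc(1.250) = 0.03855.
C = 266 × 0.03855 = 10.3 mg/L.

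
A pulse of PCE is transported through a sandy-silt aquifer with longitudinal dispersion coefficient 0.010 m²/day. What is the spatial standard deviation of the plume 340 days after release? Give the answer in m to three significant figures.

2.61 m

Dispersive spreading gives a Gaussian with σ² = 2Dt; advection only shifts the center.
σ = √(2 × 0.010 × 340) = 2.61 m.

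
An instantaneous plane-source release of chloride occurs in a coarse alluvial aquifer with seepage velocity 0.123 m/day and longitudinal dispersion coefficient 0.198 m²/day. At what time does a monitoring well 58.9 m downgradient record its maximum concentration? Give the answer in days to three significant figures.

466 days

For the 1D instantaneous-source solution, setting ∂C/∂t = 0 at fixed x gives v²t² + 2Dt − x² = 0, so t = (√(D² + v²x²) − D)/v².
√(D² + v²x²) = √(0.198² + 0.123² × 58.9²) = 7.247; v² = 0.015129.
t = (7.247 − 0.198)/0.015129 = 466 days (vs. the pure-advection estimate x/v = 479 d).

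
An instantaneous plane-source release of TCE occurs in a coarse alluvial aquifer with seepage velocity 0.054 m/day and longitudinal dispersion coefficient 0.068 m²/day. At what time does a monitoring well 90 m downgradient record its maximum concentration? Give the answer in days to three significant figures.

1640 days

For the 1D instantaneous-source solution, setting ∂C/∂t = 0 at fixed x gives v²t² + 2Dt − x² = 0, so t = (√(D² + v²x²) − D)/v².
√(D² + v²x²) = √(0.068² + 0.054² × 90²) = 4.860; v² = 0.002916.
t = (4.860 − 0.068)/0.002916 = 1640 days (vs. the pure-advection estimate x/v = 1670 d).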